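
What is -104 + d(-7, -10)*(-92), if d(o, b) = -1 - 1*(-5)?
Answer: -472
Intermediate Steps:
d(o, b) = 4 (d(o, b) = -1 + 5 = 4)
-104 + d(-7, -10)*(-92) = -104 + 4*(-92) = -104 - 368 = -472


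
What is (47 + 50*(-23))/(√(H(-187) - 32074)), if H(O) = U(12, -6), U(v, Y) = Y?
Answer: 1103*I*√2005/8020 ≈ 6.1583*I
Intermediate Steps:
H(O) = -6
(47 + 50*(-23))/(√(H(-187) - 32074)) = (47 + 50*(-23))/(√(-6 - 32074)) = (47 - 1150)/(√(-32080)) = -1103*(-I*√2005/8020) = -(-1103)*I*√2005/8020 = 1103*I*√2005/8020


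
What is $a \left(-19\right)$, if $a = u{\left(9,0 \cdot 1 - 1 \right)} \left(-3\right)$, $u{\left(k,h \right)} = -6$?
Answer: $-342$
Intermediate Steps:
$a = 18$ ($a = \left(-6\right) \left(-3\right) = 18$)
$a \left(-19\right) = 18 \left(-19\right) = -342$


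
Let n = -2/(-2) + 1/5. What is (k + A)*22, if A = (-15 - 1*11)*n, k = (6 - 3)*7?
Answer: -1122/5 ≈ -224.40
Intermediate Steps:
k = 21 (k = 3*7 = 21)
n = 6/5 (n = -2*(-½) + 1*(⅕) = 1 + ⅕ = 6/5 ≈ 1.2000)
A = -156/5 (A = (-15 - 1*11)*(6/5) = (-15 - 11)*(6/5) = -26*6/5 = -156/5 ≈ -31.200)
(k + A)*22 = (21 - 156/5)*22 = -51/5*22 = -1122/5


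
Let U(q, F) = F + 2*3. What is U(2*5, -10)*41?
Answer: -164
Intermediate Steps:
U(q, F) = 6 + F (U(q, F) = F + 6 = 6 + F)
U(2*5, -10)*41 = (6 - 10)*41 = -4*41 = -164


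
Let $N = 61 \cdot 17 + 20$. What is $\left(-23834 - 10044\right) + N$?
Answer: $-32821$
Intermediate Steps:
$N = 1057$ ($N = 1037 + 20 = 1057$)
$\left(-23834 - 10044\right) + N = \left(-23834 - 10044\right) + 1057 = -33878 + 1057 = -32821$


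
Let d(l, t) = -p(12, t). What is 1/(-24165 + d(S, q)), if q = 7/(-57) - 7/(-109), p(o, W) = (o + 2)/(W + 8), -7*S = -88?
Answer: -24670/596194041 ≈ -4.1379e-5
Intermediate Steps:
S = 88/7 (S = -1/7*(-88) = 88/7 ≈ 12.571)
p(o, W) = (2 + o)/(8 + W)
q = -364/6213 (q = 7*(-1/57) - 7*(-1/109) = -7/57 + 7/109 = -364/6213 ≈ -0.058587)
d(l, t) = -14/(8 + t) (d(l, t) = -(2 + 12)/(8 + t) = -14/(8 + t))
1/(-24165 + d(S, q)) = 1/(-24165 - 14/(8 - 364/6213)) = 1/(-24165 - 14/49340/6213) = 1/(-24165 - 14*6213/49340) = 1/(-24165 - 43491/24670) = 1/(-596194041/24670) = -24670/596194041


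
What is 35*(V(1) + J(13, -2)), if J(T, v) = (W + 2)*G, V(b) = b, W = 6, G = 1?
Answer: 315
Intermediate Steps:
J(T, v) = 8 (J(T, v) = (6 + 2)*1 = 8*1 = 8)
35*(V(1) + J(13, -2)) = 35*(1 + 8) = 35*9 = 315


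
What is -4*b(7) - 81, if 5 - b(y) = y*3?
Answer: -17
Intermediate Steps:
b(y) = 5 - 3*y (b(y) = 5 - y*3 = 5 - 3*y)
-4*b(7) - 81 = -4*(5 - 3*7) - 81 = -4*(5 - 21) - 81 = -4*(-16) - 81 = 64 - 81 = -17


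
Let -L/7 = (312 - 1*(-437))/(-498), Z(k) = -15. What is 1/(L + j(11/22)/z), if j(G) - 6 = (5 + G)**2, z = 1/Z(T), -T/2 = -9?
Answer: -996/531089 ≈ -0.0018754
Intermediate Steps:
T = 18 (T = -2*(-9) = 18)
z = -1/15 (z = 1/(-15) = -1/15 ≈ -0.066667)
j(G) = 6 + (5 + G)**2
L = 5243/498 (L = -7*(312 - 1*(-437))/(-498) = -7*(312 + 437)*(-1)/498 = -5243*(-1)/498 = -7*(-749/498) = 5243/498 ≈ 10.528)
1/(L + j(11/22)/z) = 1/(5243/498 + (6 + (5 + 11/22)**2)/(-1/15)) = 1/(5243/498 + (6 + (5 + 11*(1/22))**2)*(-15)) = 1/(5243/498 + (6 + (5 + 1/2)**2)*(-15)) = 1/(5243/498 + (6 + (11/2)**2)*(-15)) = 1/(5243/498 + (6 + 121/4)*(-15)) = 1/(5243/498 + (145/4)*(-15)) = 1/(5243/498 - 2175/4) = 1/(-531089/996) = -996/531089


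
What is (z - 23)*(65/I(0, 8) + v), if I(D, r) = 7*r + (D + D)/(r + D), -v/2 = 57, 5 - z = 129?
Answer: 132699/8 ≈ 16587.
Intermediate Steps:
z = -124 (z = 5 - 1*129 = 5 - 129 = -124)
v = -114 (v = -2*57 = -114)
I(D, r) = 7*r + 2*D/(D + r) (I(D, r) = 7*r + (2*D)/(D + r) = 7*r + 2*D/(D + r))
(z - 23)*(65/I(0, 8) + v) = (-124 - 23)*(65/(((2*0 + 7*8² + 7*0*8)/(0 + 8))) - 114) = -147*(65/(((0 + 7*64 + 0)/8)) - 114) = -147*(65/(((0 + 448 + 0)/8)) - 114) = -147*(65/(((⅛)*448)) - 114) = -147*(65/56 - 114) = -147*(-6319/56) = 132699/8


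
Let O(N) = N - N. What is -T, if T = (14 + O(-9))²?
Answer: -196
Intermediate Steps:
O(N) = 0
T = 196 (T = (14 + 0)² = 14² = 196)
-T = -1*196 = -196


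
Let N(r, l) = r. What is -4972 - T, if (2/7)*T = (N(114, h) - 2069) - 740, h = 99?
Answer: 8921/2 ≈ 4460.5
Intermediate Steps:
T = -18865/2 (T = 7*((114 - 2069) - 740)/2 = 7*(-1955 - 740)/2 = (7/2)*(-2695) = -18865/2 ≈ -9432.5)
-4972 - T = -4972 - 1*(-18865/2) = -4972 + 18865/2 = 8921/2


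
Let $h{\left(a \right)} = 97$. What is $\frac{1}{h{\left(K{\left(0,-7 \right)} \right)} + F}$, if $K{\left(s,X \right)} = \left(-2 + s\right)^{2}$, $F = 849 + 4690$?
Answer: $\frac{1}{5636} \approx 0.00017743$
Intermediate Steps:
$F = 5539$
$\frac{1}{h{\left(K{\left(0,-7 \right)} \right)} + F} = \frac{1}{97 + 5539} = \frac{1}{5636}$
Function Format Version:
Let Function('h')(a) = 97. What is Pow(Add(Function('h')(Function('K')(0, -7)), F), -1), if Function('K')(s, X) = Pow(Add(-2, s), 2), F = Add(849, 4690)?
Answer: Rational(1, 5636) ≈ 0.00017743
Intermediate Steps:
F = 5539
Pow(Add(Function('h')(Function('K')(0, -7)), F), -1) = Pow(Add(97, 5539), -1) = Pow(5636, -1) = Rational(1, 5636)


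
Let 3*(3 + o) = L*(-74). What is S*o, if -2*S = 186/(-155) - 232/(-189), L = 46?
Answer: 44369/2835 ≈ 15.650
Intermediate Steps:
S = -13/945 (S = -(186/(-155) - 232/(-189))/2 = -(186*(-1/155) - 232*(-1/189))/2 = -(-6/5 + 232/189)/2 = -1/2*26/945 = -13/945 ≈ -0.013757)
o = -3413/3 (o = -3 + (46*(-74))/3 = -3 + (1/3)*(-3404) = -3 - 3404/3 = -3413/3 ≈ -1137.7)
S*o = -13/945*(-3413/3) = 44369/2835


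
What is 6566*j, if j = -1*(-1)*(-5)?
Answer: -32830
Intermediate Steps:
j = -5 (j = 1*(-5) = -5)
6566*j = 6566*(-5) = -32830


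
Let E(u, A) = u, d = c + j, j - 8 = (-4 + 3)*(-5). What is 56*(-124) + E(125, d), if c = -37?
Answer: -6819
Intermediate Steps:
j = 13 (j = 8 + (-4 + 3)*(-5) = 8 - 1*(-5) = 8 + 5 = 13)
d = -24 (d = -37 + 13 = -24)
56*(-124) + E(125, d) = 56*(-124) + 125 = -6944 + 125 = -6819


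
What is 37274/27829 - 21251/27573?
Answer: 436361923/767329017 ≈ 0.56868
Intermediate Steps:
37274/27829 - 21251/27573 = 436361923/767329017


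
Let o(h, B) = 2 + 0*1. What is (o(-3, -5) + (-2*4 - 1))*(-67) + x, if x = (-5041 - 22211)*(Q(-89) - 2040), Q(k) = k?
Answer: 58019977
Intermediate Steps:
x = 58019508 (x = (-5041 - 22211)*(-89 - 2040) = -27252*(-2129) = 58019508)
o(h, B) = 2 (o(h, B) = 2 + 0 = 2)
(o(-3, -5) + (-2*4 - 1))*(-67) + x = (2 + (-2*4 - 1))*(-67) + 58019508 = (2 + (-8 - 1))*(-67) + 58019508 = (2 - 9)*(-67) + 58019508 = -7*(-67) + 58019508 = 469 + 58019508 = 58019977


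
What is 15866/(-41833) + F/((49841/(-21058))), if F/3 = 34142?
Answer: -8202712039370/189545323 ≈ -43276.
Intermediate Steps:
F = 102426 (F = 3*34142 = 102426)
15866/(-41833) + F/((49841/(-21058))) = 15866/(-41833) + 102426/((49841/(-21058))) = 15866*(-1/41833) + 102426/((49841*(-1/21058))) = -15866/41833 + 102426/(-49841/21058) = -15866/41833 + 102426*(-21058/49841) = -15866/41833 - 2156886708/49841 = -8202712039370/189545323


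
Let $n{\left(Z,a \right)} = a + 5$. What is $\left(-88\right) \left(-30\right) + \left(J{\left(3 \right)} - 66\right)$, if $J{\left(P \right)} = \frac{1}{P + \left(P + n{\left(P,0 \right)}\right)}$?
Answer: $\frac{28315}{11} \approx 2574.1$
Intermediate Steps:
$n{\left(Z,a \right)} = 5 + a$
$J{\left(P \right)} = \frac{1}{5 + 2 P}$ ($J{\left(P \right)} = \frac{1}{P + \left(P + \left(5 + 0\right)\right)} = \frac{1}{P + \left(P + 5\right)} = \frac{1}{P + \left(5 + P\right)} = \frac{1}{5 + 2 P}$)
$\left(-88\right) \left(-30\right) + \left(J{\left(3 \right)} - 66\right) = \left(-88\right) \left(-30\right) + \left(\frac{1}{5 + 2 \cdot 3} - 66\right) = 2640 - \left(66 - \frac{1}{5 + 6}\right) = 2640 - \left(66 - \frac{1}{11}\right) = 2640 + \left(\frac{1}{11} - 66\right) = 2640 - \frac{725}{11} = \frac{28315}{11}$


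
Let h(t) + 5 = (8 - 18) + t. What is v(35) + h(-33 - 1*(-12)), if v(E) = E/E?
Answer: -35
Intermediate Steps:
v(E) = 1
h(t) = -15 + t (h(t) = -5 + ((8 - 18) + t) = -5 + (-10 + t) = -15 + t)
v(35) + h(-33 - 1*(-12)) = 1 + (-15 + (-33 - 1*(-12))) = 1 + (-15 + (-33 + 12)) = 1 + (-15 - 21) = 1 - 36 = -35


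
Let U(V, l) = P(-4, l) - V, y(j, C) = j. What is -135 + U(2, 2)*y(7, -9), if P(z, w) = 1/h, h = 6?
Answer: -887/6 ≈ -147.83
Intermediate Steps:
P(z, w) = ⅙ (P(z, w) = 1/6 = ⅙)
U(V, l) = ⅙ - V
-135 + U(2, 2)*y(7, -9) = -135 + (⅙ - 1*2)*7 = -135 + (⅙ - 2)*7 = -135 - 11/6*7 = -135 - 77/6 = -887/6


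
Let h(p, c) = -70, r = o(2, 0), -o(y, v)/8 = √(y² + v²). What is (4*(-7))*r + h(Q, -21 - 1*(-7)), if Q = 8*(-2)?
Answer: 378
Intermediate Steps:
o(y, v) = -8*√(v² + y²) (o(y, v) = -8*√(y² + v²) = -8*√(v² + y²))
r = -16 (r = -8*√(0² + 2²) = -8*√(0 + 4) = -8*√4 = -8*2 = -16)
Q = -16
(4*(-7))*r + h(Q, -21 - 1*(-7)) = (4*(-7))*(-16) - 70 = -28*(-16) - 70 = 448 - 70 = 378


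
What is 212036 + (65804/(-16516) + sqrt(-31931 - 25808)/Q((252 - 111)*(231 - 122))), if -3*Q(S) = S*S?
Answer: 875480193/4129 - I*sqrt(57739)/78735387 ≈ 2.1203e+5 - 3.0519e-6*I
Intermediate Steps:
Q(S) = -S**2/3 (Q(S) = -S*S/3 = -S**2/3)
212036 + (65804/(-16516) + sqrt(-31931 - 25808)/Q((252 - 111)*(231 - 122))) = 212036 + (65804/(-16516) + sqrt(-31931 - 25808)/((-(231 - 122)**2*(252 - 111)**2/3))) = 212036 + (65804*(-1/16516) + sqrt(-57739)/((-(141*109)**2/3))) = 212036 + (-16451/4129 + (I*sqrt(57739))/((-1/3*15369**2))) = 212036 + (-16451/4129 + (I*sqrt(57739))/((-1/3*236206161))) = 212036 + (-16451/4129 + (I*sqrt(57739))/(-78735387)) = 212036 + (-16451/4129 + (I*sqrt(57739))*(-1/78735387)) = 212036 + (-16451/4129 - I*sqrt(57739)/78735387) = 875480193/4129 - I*sqrt(57739)/78735387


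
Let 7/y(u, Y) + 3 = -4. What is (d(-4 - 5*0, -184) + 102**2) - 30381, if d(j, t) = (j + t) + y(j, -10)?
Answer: -20166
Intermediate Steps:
y(u, Y) = -1 (y(u, Y) = 7/(-3 - 4) = 7/(-7) = 7*(-1/7) = -1)
d(j, t) = -1 + j + t (d(j, t) = (j + t) - 1 = -1 + j + t)
(d(-4 - 5*0, -184) + 102**2) - 30381 = ((-1 + (-4 - 5*0) - 184) + 102**2) - 30381 = ((-1 + (-4 + 0) - 184) + 10404) - 30381 = ((-1 - 4 - 184) + 10404) - 30381 = (-189 + 10404) - 30381 = 10215 - 30381 = -20166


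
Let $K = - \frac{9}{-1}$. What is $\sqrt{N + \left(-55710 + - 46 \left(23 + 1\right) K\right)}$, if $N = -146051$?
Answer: $i \sqrt{211697} \approx 460.11 i$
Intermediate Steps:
$K = 9$ ($K = - 9 \left(-1\right) = \left(-1\right) \left(-9\right) = 9$)
$\sqrt{N + \left(-55710 + - 46 \left(23 + 1\right) K\right)} = \sqrt{-146051 - \left(55710 - - 46 \left(23 + 1\right) 9\right)} = \sqrt{-146051 - \left(55710 - \left(-46\right) 24 \cdot 9\right)} = \sqrt{-146051 - 65646} = \sqrt{-211697} = i \sqrt{211697}$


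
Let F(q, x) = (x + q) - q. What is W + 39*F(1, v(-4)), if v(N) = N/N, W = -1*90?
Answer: -51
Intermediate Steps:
W = -90
v(N) = 1
F(q, x) = x (F(q, x) = (q + x) - q = x)
W + 39*F(1, v(-4)) = -90 + 39*1 = -90 + 39 = -51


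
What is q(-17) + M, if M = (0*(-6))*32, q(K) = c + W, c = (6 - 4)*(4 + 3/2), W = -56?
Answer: -45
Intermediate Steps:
c = 11 (c = 2*(4 + 3*(½)) = 2*(4 + 3/2) = 2*(11/2) = 11)
q(K) = -45 (q(K) = 11 - 56 = -45)
M = 0 (M = 0*32 = 0)
q(-17) + M = -45 + 0 = -45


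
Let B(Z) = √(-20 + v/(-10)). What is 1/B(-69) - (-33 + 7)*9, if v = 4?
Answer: 234 - I*√510/102 ≈ 234.0 - 0.2214*I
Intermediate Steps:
B(Z) = I*√510/5 (B(Z) = √(-20 + 4/(-10)) = √(-20 + 4*(-⅒)) = √(-20 - ⅖) = √(-102/5) = I*√510/5)
1/B(-69) - (-33 + 7)*9 = 1/(I*√510/5) - (-33 + 7)*9 = -I*√510/102 - (-26)*9 = -I*√510/102 - 1*(-234) = -I*√510/102 + 234 = 234 - I*√510/102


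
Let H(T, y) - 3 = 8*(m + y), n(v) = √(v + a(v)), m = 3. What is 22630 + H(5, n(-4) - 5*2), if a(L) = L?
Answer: 22577 + 16*I*√2 ≈ 22577.0 + 22.627*I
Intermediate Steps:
n(v) = √2*√v (n(v) = √(v + v) = √(2*v) = √2*√v)
H(T, y) = 27 + 8*y (H(T, y) = 3 + 8*(3 + y) = 3 + (24 + 8*y) = 27 + 8*y)
22630 + H(5, n(-4) - 5*2) = 22630 + (27 + 8*(√2*√(-4) - 5*2)) = 22630 + (27 + 8*(√2*(2*I) - 10)) = 22630 + (27 + 8*(2*I*√2 - 10)) = 22630 + (27 + 8*(-10 + 2*I*√2)) = 22630 + (27 + (-80 + 16*I*√2)) = 22630 + (-53 + 16*I*√2) = 22577 + 16*I*√2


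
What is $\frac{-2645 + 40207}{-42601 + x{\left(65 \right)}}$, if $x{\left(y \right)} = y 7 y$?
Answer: $- \frac{18781}{6513} \approx -2.8836$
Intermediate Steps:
$x{\left(y \right)} = 7 y^{2}$ ($x{\left(y \right)} = 7 y y = 7 y^{2}$)
$\frac{-2645 + 40207}{-42601 + x{\left(65 \right)}} = \frac{-2645 + 40207}{-42601 + 7 \cdot 65^{2}} = \frac{37562}{-42601 + 7 \cdot 4225} = \frac{37562}{-42601 + 29575} = \frac{37562}{-13026} = 37562 \left(- \frac{1}{13026}\right) = - \frac{18781}{6513}$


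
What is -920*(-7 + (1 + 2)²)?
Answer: -1840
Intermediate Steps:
-920*(-7 + (1 + 2)²) = -920*(-7 + 3²) = -920*(-7 + 9) = -920*2 = -92*20 = -1840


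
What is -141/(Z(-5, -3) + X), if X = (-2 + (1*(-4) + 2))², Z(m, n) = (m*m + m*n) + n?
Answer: -141/53 ≈ -2.6604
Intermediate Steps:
Z(m, n) = n + m² + m*n (Z(m, n) = (m² + m*n) + n = n + m² + m*n)
X = 16 (X = (-2 + (-4 + 2))² = (-2 - 2)² = (-4)² = 16)
-141/(Z(-5, -3) + X) = -141/((-3 + (-5)² - 5*(-3)) + 16) = -141/((-3 + 25 + 15) + 16) = -141/(37 + 16) = -141/53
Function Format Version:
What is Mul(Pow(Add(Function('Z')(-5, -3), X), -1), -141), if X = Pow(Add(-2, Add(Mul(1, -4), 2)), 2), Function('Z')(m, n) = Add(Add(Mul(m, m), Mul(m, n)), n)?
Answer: Rational(-141, 53) ≈ -2.6604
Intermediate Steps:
Function('Z')(m, n) = Add(n, Pow(m, 2), Mul(m, n)) (Function('Z')(m, n) = Add(Add(Pow(m, 2), Mul(m, n)), n) = Add(n, Pow(m, 2), Mul(m, n)))
X = 16 (X = Pow(Add(-2, Add(-4, 2)), 2) = Pow(Add(-2, -2), 2) = Pow(-4, 2) = 16)
Mul(Pow(Add(Function('Z')(-5, -3), X), -1), -141) = Mul(Pow(Add(Add(-3, Pow(-5, 2), Mul(-5, -3)), 16), -1), -141) = Mul(Pow(Add(Add(-3, 25, 15), 16), -1), -141) = Mul(Pow(Add(37, 16), -1), -141) = Mul(Pow(53, -1), -141) = Mul(Rational(1, 53), -141) = Rational(-141, 53)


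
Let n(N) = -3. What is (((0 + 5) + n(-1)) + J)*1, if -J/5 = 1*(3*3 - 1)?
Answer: -38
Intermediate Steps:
J = -40 (J = -5*(3*3 - 1) = -5*(9 - 1) = -5*8 = -40)
(((0 + 5) + n(-1)) + J)*1 = (((0 + 5) - 3) - 40)*1 = ((5 - 3) - 40)*1 = (2 - 40)*1 = -38*1 = -38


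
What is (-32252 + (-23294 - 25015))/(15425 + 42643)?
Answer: -80561/58068 ≈ -1.3874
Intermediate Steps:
(-32252 + (-23294 - 25015))/(15425 + 42643) = (-32252 - 48309)/58068 = -80561*1/58068 = -80561/58068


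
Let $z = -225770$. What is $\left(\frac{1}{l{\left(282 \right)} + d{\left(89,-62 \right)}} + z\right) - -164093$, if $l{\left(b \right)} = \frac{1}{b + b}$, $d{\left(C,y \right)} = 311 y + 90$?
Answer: $- \frac{667609549863}{10824287} \approx -61677.0$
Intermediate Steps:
$d{\left(C,y \right)} = 90 + 311 y$
$l{\left(b \right)} = \frac{1}{2 b}$
$\left(\frac{1}{l{\left(282 \right)} + d{\left(89,-62 \right)}} + z\right) - -164093 = \left(\frac{1}{\frac{1}{2 \cdot 282} + \left(90 + 311 \left(-62\right)\right)} - 225770\right) - -164093 = \left(\frac{1}{\frac{1}{2} \cdot \frac{1}{282} + \left(90 - 19282\right)} - 225770\right) + 164093 = \left(\frac{1}{\frac{1}{564} - 19192} - 225770\right) + 164093 = \left(\frac{1}{- \frac{10824287}{564}} - 225770\right) + 164093 = \left(- \frac{564}{10824287} - 225770\right) + 164093 = - \frac{2443799276554}{10824287} + 164093 = - \frac{667609549863}{10824287}$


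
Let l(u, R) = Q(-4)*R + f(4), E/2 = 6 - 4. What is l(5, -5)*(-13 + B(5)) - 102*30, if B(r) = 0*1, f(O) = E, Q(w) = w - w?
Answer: -3112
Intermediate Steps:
E = 4 (E = 2*(6 - 4) = 2*2 = 4)
Q(w) = 0
f(O) = 4
B(r) = 0
l(u, R) = 4 (l(u, R) = 0*R + 4 = 0 + 4 = 4)
l(5, -5)*(-13 + B(5)) - 102*30 = 4*(-13 + 0) - 102*30 = 4*(-13) - 1*3060 = -52 - 3060 = -3112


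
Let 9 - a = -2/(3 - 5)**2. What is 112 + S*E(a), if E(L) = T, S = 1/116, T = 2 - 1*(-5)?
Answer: 12999/116 ≈ 112.06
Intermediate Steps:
a = 19/2 (a = 9 - (-2)/((3 - 5)**2) = 9 - (-2)/((-2)**2) = 9 - (-2)/4 = 9 - 1*(-1/2) = 9 + 1/2 = 19/2 ≈ 9.5000)
T = 7 (T = 2 + 5 = 7)
S = 1/116 ≈ 0.0086207
E(L) = 7
112 + S*E(a) = 112 + (1/116)*7 = 112 + 7/116 = 12999/116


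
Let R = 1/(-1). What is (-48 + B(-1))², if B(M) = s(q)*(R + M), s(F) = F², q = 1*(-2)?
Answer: 3136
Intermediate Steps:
q = -2
R = -1 (R = 1*(-1) = -1)
B(M) = -4 + 4*M (B(M) = (-2)²*(-1 + M) = 4*(-1 + M) = -4 + 4*M)
(-48 + B(-1))² = (-48 + (-4 + 4*(-1)))² = (-48 + (-4 - 4))² = (-48 - 8)² = (-56)² = 3136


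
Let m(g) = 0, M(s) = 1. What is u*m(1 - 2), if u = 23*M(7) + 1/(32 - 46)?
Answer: 0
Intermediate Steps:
u = 321/14 (u = 23*1 + 1/(32 - 46) = 23 + 1/(-14) = 23 - 1/14 = 321/14 ≈ 22.929)
u*m(1 - 2) = (321/14)*0 = 0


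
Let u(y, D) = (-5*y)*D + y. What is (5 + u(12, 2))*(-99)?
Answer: 10197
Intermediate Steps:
u(y, D) = y - 5*D*y (u(y, D) = -5*D*y + y = y - 5*D*y)
(5 + u(12, 2))*(-99) = (5 + 12*(1 - 5*2))*(-99) = (5 + 12*(1 - 10))*(-99) = (5 + 12*(-9))*(-99) = (5 - 108)*(-99) = -103*(-99) = 10197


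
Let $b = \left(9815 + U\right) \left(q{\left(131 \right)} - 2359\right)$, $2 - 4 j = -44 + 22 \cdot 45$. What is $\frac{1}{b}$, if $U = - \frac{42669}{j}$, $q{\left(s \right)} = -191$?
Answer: $- \frac{118}{3007736475} \approx -3.9232 \cdot 10^{-8}$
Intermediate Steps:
$j = -236$ ($j = \frac{1}{2} - \frac{-44 + 22 \cdot 45}{4} = \frac{1}{2} - \frac{-44 + 990}{4} = \frac{1}{2} - \frac{473}{2} = -236$)
$U = \frac{42669}{236}$ ($U = - \frac{42669}{-236} = \left(-42669\right) \left(- \frac{1}{236}\right) = \frac{42669}{236} \approx 180.8$)
$b = - \frac{3007736475}{118}$ ($b = \left(9815 + \frac{42669}{236}\right) \left(-191 - 2359\right) = \frac{2359009}{236} \left(-2550\right) = - \frac{3007736475}{118} \approx -2.5489 \cdot 10^{7}$)
$\frac{1}{b} = \frac{1}{- \frac{3007736475}{118}} = - \frac{118}{3007736475}$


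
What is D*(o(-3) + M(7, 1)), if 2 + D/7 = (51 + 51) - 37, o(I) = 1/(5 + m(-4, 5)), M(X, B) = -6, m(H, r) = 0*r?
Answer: -12789/5 ≈ -2557.8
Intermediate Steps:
m(H, r) = 0
o(I) = ⅕ (o(I) = 1/(5 + 0) = 1/5 = ⅕)
D = 441 (D = -14 + 7*((51 + 51) - 37) = -14 + 7*(102 - 37) = -14 + 7*65 = -14 + 455 = 441)
D*(o(-3) + M(7, 1)) = 441*(⅕ - 6) = 441*(-29/5) = -12789/5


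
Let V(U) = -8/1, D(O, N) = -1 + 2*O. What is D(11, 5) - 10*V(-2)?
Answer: 101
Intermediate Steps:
V(U) = -8 (V(U) = -8*1 = -8)
D(11, 5) - 10*V(-2) = (-1 + 2*11) - 10*(-8) = (-1 + 22) + 80 = 21 + 80 = 101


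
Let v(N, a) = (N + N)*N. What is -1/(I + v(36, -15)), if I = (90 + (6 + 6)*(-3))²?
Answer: -1/5508 ≈ -0.00018155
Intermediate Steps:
I = 2916 (I = (90 + 12*(-3))² = (90 - 36)² = 54² = 2916)
v(N, a) = 2*N² (v(N, a) = (2*N)*N = 2*N²)
-1/(I + v(36, -15)) = -1/(2916 + 2*36²) = -1/(2916 + 2*1296) = -1/(2916 + 2592) = -1/5508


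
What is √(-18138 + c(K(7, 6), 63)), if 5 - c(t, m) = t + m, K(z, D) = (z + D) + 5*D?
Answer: I*√18239 ≈ 135.05*I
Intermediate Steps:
K(z, D) = z + 6*D (K(z, D) = (D + z) + 5*D = z + 6*D)
c(t, m) = 5 - m - t (c(t, m) = 5 - (t + m) = 5 - (m + t) = 5 + (-m - t) = 5 - m - t)
√(-18138 + c(K(7, 6), 63)) = √(-18138 + (5 - 1*63 - (7 + 6*6))) = √(-18138 + (5 - 63 - (7 + 36))) = √(-18138 + (5 - 63 - 1*43)) = √(-18138 + (5 - 63 - 43)) = √(-18138 - 101) = √(-18239) = I*√18239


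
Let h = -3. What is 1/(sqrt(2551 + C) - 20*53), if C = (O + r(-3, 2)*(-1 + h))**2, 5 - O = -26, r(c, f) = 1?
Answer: -53/56016 - sqrt(205)/280080 ≈ -0.00099728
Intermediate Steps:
O = 31 (O = 5 - 1*(-26) = 5 + 26 = 31)
C = 729 (C = (31 + 1*(-1 - 3))**2 = (31 + 1*(-4))**2 = (31 - 4)**2 = 27**2 = 729)
1/(sqrt(2551 + C) - 20*53) = 1/(sqrt(2551 + 729) - 20*53) = 1/(sqrt(3280) - 1060) = 1/(4*sqrt(205) - 1060) = 1/(-1060 + 4*sqrt(205))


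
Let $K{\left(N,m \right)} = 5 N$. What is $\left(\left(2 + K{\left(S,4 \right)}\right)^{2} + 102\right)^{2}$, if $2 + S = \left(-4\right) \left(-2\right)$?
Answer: $1267876$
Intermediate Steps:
$S = 6$ ($S = -2 - -8 = -2 + 8 = 6$)
$\left(\left(2 + K{\left(S,4 \right)}\right)^{2} + 102\right)^{2} = \left(\left(2 + 5 \cdot 6\right)^{2} + 102\right)^{2} = \left(\left(2 + 30\right)^{2} + 102\right)^{2} = \left(32^{2} + 102\right)^{2} = \left(1024 + 102\right)^{2} = 1126^{2} = 1267876$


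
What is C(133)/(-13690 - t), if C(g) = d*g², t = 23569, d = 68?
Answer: -63308/1961 ≈ -32.284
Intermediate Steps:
C(g) = 68*g²
C(133)/(-13690 - t) = (68*133²)/(-13690 - 1*23569) = (68*17689)/(-13690 - 23569) = 1202852/(-37259) = 1202852*(-1/37259) = -63308/1961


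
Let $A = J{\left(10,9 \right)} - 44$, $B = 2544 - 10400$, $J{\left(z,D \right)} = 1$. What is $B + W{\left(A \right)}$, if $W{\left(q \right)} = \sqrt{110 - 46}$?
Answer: $-7848$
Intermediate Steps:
$B = -7856$
$A = -43$ ($A = 1 - 44 = -43$)
$W{\left(q \right)} = 8$ ($W{\left(q \right)} = \sqrt{64} = 8$)
$B + W{\left(A \right)} = -7856 + 8 = -7848$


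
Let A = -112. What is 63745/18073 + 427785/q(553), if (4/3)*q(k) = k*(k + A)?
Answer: 29751625/5071941 ≈ 5.8659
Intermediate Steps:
q(k) = 3*k*(-112 + k)/4 (q(k) = 3*(k*(k - 112))/4 = 3*(k*(-112 + k))/4 = 3*k*(-112 + k)/4)
63745/18073 + 427785/q(553) = 63745/18073 + 427785/(((¾)*553*(-112 + 553))) = 63745*(1/18073) + 427785/(((¾)*553*441)) = 5795/1643 + 427785/(731619/4) = 5795/1643 + 427785*(4/731619) = 5795/1643 + 7220/3087 = 29751625/5071941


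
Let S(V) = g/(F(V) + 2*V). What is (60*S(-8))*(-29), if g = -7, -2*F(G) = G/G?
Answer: -8120/11 ≈ -738.18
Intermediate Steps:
F(G) = -½ (F(G) = -G/(2*G) = -½*1 = -½)
S(V) = -7/(-½ + 2*V)
(60*S(-8))*(-29) = (60*(-14/(-1 + 4*(-8))))*(-29) = (60*(-14/(-1 - 32)))*(-29) = (60*(-14/(-33)))*(-29) = (60*(-14*(-1/33)))*(-29) = (60*(14/33))*(-29) = (280/11)*(-29) = -8120/11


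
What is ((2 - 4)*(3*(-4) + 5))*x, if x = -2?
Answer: -28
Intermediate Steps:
((2 - 4)*(3*(-4) + 5))*x = ((2 - 4)*(3*(-4) + 5))*(-2) = -2*(-12 + 5)*(-2) = -2*(-7)*(-2) = 14*(-2) = -28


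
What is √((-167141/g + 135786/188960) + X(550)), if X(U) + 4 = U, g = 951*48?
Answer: √68502482049102785/11231310 ≈ 23.304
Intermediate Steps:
g = 45648
X(U) = -4 + U
√((-167141/g + 135786/188960) + X(550)) = √((-167141/45648 + 135786/188960) + (-4 + 550)) = √((-167141*1/45648 + 135786*(1/188960)) + 546) = √((-167141/45648 + 67893/94480) + 546) = √(-198317219/67387860 + 546) = √(36595454341/67387860) = √68502482049102785/11231310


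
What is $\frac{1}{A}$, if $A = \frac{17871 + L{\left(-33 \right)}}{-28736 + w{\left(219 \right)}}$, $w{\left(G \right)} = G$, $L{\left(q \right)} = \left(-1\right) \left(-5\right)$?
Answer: $- \frac{28517}{17876} \approx -1.5953$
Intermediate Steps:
$L{\left(q \right)} = 5$
$A = - \frac{17876}{28517}$ ($A = \frac{17871 + 5}{-28736 + 219} = \frac{17876}{-28517} = 17876 \left(- \frac{1}{28517}\right) = - \frac{17876}{28517} \approx -0.62685$)
$\frac{1}{A} = \frac{1}{- \frac{17876}{28517}} = - \frac{28517}{17876}$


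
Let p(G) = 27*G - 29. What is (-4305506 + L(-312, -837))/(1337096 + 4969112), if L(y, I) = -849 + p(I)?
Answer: -4328983/6306208 ≈ -0.68646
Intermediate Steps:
p(G) = -29 + 27*G
L(y, I) = -878 + 27*I (L(y, I) = -849 + (-29 + 27*I) = -878 + 27*I)
(-4305506 + L(-312, -837))/(1337096 + 4969112) = (-4305506 + (-878 + 27*(-837)))/(1337096 + 4969112) = (-4305506 + (-878 - 22599))/6306208 = (-4305506 - 23477)*(1/6306208) = -4328983*1/6306208 = -4328983/6306208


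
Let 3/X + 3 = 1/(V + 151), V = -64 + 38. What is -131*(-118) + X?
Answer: 5780917/374 ≈ 15457.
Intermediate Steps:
V = -26
X = -375/374 (X = 3/(-3 + 1/(-26 + 151)) = 3/(-3 + 1/125) = 3/(-374/125) = 3*(-125/374) = -375/374 ≈ -1.0027)
-131*(-118) + X = -131*(-118) - 375/374 = 15458 - 375/374 = 5780917/374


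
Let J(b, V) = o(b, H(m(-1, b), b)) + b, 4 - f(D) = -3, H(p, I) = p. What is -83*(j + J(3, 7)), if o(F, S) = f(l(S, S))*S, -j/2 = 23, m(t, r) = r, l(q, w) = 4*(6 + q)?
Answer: 1826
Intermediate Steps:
l(q, w) = 24 + 4*q
f(D) = 7 (f(D) = 4 - 1*(-3) = 4 + 3 = 7)
j = -46 (j = -2*23 = -46)
o(F, S) = 7*S
J(b, V) = 8*b (J(b, V) = 7*b + b = 8*b)
-83*(j + J(3, 7)) = -83*(-46 + 8*3) = -83*(-46 + 24) = -83*(-22) = 1826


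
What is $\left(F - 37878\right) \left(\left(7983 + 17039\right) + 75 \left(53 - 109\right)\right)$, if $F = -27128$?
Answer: $-1353554932$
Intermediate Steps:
$\left(F - 37878\right) \left(\left(7983 + 17039\right) + 75 \left(53 - 109\right)\right) = \left(-27128 - 37878\right) \left(\left(7983 + 17039\right) + 75 \left(53 - 109\right)\right) = - 65006 \left(25022 + 75 \left(-56\right)\right) = - 65006 \left(25022 - 4200\right) = \left(-65006\right) 20822 = -1353554932$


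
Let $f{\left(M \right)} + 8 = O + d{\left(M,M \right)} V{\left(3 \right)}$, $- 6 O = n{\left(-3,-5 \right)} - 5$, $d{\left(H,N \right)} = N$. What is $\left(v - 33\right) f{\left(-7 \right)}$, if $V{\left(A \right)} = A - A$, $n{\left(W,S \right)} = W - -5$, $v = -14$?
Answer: $\frac{705}{2} \approx 352.5$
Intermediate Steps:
$n{\left(W,S \right)} = 5 + W$ ($n{\left(W,S \right)} = W + 5 = 5 + W$)
$V{\left(A \right)} = 0$
$O = \frac{1}{2}$ ($O = - \frac{\left(5 - 3\right) - 5}{6} = - \frac{2 - 5}{6} = \left(- \frac{1}{6}\right) \left(-3\right) = \frac{1}{2} \approx 0.5$)
$f{\left(M \right)} = - \frac{15}{2}$ ($f{\left(M \right)} = -8 + \left(\frac{1}{2} + M 0\right) = -8 + \left(\frac{1}{2} + 0\right) = -8 + \frac{1}{2} = - \frac{15}{2}$)
$\left(v - 33\right) f{\left(-7 \right)} = \left(-14 - 33\right) \left(- \frac{15}{2}\right) = \left(-47\right) \left(- \frac{15}{2}\right) = \frac{705}{2}$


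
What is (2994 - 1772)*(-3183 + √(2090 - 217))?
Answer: -3889626 + 1222*√1873 ≈ -3.8367e+6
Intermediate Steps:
(2994 - 1772)*(-3183 + √(2090 - 217)) = 1222*(-3183 + √1873) = -3889626 + 1222*√1873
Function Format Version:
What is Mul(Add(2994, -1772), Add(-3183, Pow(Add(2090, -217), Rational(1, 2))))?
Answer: Add(-3889626, Mul(1222, Pow(1873, Rational(1, 2)))) ≈ -3.8367e+6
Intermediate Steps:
Mul(Add(2994, -1772), Add(-3183, Pow(Add(2090, -217), Rational(1, 2)))) = Mul(1222, Add(-3183, Pow(1873, Rational(1, 2)))) = Add(-3889626, Mul(1222, Pow(1873, Rational(1, 2))))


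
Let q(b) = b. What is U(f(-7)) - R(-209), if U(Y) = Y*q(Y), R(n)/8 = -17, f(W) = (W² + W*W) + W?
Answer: 8417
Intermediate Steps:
f(W) = W + 2*W² (f(W) = (W² + W²) + W = 2*W² + W = W + 2*W²)
R(n) = -136 (R(n) = 8*(-17) = -136)
U(Y) = Y² (U(Y) = Y*Y = Y²)
U(f(-7)) - R(-209) = (-7*(1 + 2*(-7)))² - 1*(-136) = (-7*(1 - 14))² + 136 = (-7*(-13))² + 136 = 91² + 136 = 8281 + 136 = 8417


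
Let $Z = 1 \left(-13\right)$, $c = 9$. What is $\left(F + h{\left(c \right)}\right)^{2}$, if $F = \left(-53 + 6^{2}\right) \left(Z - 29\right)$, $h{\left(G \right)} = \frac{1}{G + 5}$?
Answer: $\frac{99940009}{196} \approx 5.099 \cdot 10^{5}$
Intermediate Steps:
$Z = -13$
$h{\left(G \right)} = \frac{1}{5 + G}$
$F = 714$ ($F = \left(-53 + 6^{2}\right) \left(-13 - 29\right) = \left(-53 + 36\right) \left(-42\right) = \left(-17\right) \left(-42\right) = 714$)
$\left(F + h{\left(c \right)}\right)^{2} = \left(714 + \frac{1}{5 + 9}\right)^{2} = \left(714 + \frac{1}{14}\right)^{2} = \left(\frac{9997}{14}\right)^{2} = \frac{99940009}{196}$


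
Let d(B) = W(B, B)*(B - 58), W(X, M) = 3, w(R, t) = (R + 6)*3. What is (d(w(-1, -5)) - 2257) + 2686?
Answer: 300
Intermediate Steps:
w(R, t) = 18 + 3*R (w(R, t) = (6 + R)*3 = 18 + 3*R)
d(B) = -174 + 3*B (d(B) = 3*(B - 58) = 3*(-58 + B) = -174 + 3*B)
(d(w(-1, -5)) - 2257) + 2686 = ((-174 + 3*(18 + 3*(-1))) - 2257) + 2686 = ((-174 + 3*(18 - 3)) - 2257) + 2686 = ((-174 + 3*15) - 2257) + 2686 = ((-174 + 45) - 2257) + 2686 = (-129 - 2257) + 2686 = -2386 + 2686 = 300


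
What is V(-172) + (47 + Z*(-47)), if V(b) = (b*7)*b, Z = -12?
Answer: 207699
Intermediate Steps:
V(b) = 7*b² (V(b) = (7*b)*b = 7*b²)
V(-172) + (47 + Z*(-47)) = 7*(-172)² + (47 - 12*(-47)) = 7*29584 + (47 + 564) = 207088 + 611 = 207699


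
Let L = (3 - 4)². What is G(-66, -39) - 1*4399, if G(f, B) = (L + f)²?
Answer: -174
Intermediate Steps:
L = 1 (L = (-1)² = 1)
G(f, B) = (1 + f)²
G(-66, -39) - 1*4399 = (1 - 66)² - 1*4399 = (-65)² - 4399 = 4225 - 4399 = -174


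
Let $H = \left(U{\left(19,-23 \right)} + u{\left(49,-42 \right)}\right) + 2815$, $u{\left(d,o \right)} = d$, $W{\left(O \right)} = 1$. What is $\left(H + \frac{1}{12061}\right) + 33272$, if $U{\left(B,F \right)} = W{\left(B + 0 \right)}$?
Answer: $\frac{435848358}{12061} \approx 36137.0$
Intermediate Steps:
$U{\left(B,F \right)} = 1$
$H = 2865$ ($H = \left(1 + 49\right) + 2815 = 50 + 2815 = 2865$)
$\left(H + \frac{1}{12061}\right) + 33272 = \left(2865 + \frac{1}{12061}\right) + 33272 = \frac{34554766}{12061} + 33272 = \frac{435848358}{12061}$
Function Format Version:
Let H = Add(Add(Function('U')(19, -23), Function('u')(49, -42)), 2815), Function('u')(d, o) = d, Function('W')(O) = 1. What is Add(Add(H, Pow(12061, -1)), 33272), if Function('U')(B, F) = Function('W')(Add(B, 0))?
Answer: Rational(435848358, 12061) ≈ 36137.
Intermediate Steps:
Function('U')(B, F) = 1
H = 2865 (H = Add(Add(1, 49), 2815) = Add(50, 2815) = 2865)
Add(Add(H, Pow(12061, -1)), 33272) = Add(Add(2865, Pow(12061, -1)), 33272) = Add(Add(2865, Rational(1, 12061)), 33272) = Add(Rational(34554766, 12061), 33272) = Rational(435848358, 12061)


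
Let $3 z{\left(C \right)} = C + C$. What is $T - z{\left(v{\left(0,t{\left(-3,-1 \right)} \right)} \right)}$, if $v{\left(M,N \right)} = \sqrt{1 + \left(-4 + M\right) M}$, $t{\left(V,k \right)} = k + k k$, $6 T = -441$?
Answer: $- \frac{445}{6} \approx -74.167$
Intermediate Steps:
$T = - \frac{147}{2}$ ($T = \frac{1}{6} \left(-441\right) = - \frac{147}{2} \approx -73.5$)
$t{\left(V,k \right)} = k + k^{2}$
$v{\left(M,N \right)} = \sqrt{1 + M \left(-4 + M\right)}$
$z{\left(C \right)} = \frac{2 C}{3}$ ($z{\left(C \right)} = \frac{C + C}{3} = \frac{2 C}{3}$)
$T - z{\left(v{\left(0,t{\left(-3,-1 \right)} \right)} \right)} = - \frac{147}{2} - \frac{2 \sqrt{1 + 0^{2} - 0}}{3} = - \frac{147}{2} - \frac{2 \sqrt{1 + 0 + 0}}{3} = - \frac{147}{2} - \frac{2 \sqrt{1}}{3} = - \frac{147}{2} - \frac{2}{3} \cdot 1 = - \frac{147}{2} - \frac{2}{3} = - \frac{445}{6}$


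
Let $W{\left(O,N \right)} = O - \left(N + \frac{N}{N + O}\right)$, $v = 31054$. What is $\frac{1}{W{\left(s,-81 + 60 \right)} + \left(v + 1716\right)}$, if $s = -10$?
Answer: $\frac{31}{1016190} \approx 3.0506 \cdot 10^{-5}$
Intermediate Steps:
$W{\left(O,N \right)} = O - N - \frac{N}{N + O}$ ($W{\left(O,N \right)} = O - \left(N + \frac{N}{N + O}\right) = O - N - \frac{N}{N + O}$)
$\frac{1}{W{\left(s,-81 + 60 \right)} + \left(v + 1716\right)} = \frac{1}{\frac{\left(-10\right)^{2} - \left(-81 + 60\right) - \left(-81 + 60\right)^{2}}{\left(-81 + 60\right) - 10} + \left(31054 + 1716\right)} = \frac{1}{\frac{100 - -21 - \left(-21\right)^{2}}{-21 - 10} + 32770} = \frac{1}{\frac{100 + 21 - 441}{-31} + 32770} = \frac{1}{- \frac{100 + 21 - 441}{31} + 32770} = \frac{1}{\left(- \frac{1}{31}\right) \left(-320\right) + 32770} = \frac{1}{\frac{320}{31} + 32770} = \frac{1}{\frac{1016190}{31}} = \frac{31}{1016190}$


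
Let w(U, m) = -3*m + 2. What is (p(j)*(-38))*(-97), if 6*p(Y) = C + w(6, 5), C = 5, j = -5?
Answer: -14744/3 ≈ -4914.7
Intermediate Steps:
w(U, m) = 2 - 3*m
p(Y) = -4/3 (p(Y) = (5 + (2 - 3*5))/6 = (5 + (2 - 15))/6 = (5 - 13)/6 = (1/6)*(-8) = -4/3)
(p(j)*(-38))*(-97) = -4/3*(-38)*(-97) = (152/3)*(-97) = -14744/3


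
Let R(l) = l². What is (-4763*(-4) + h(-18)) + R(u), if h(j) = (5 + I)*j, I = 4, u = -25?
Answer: 19515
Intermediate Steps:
h(j) = 9*j (h(j) = (5 + 4)*j = 9*j)
(-4763*(-4) + h(-18)) + R(u) = (-4763*(-4) + 9*(-18)) + (-25)² = (19052 - 162) + 625 = 18890 + 625 = 19515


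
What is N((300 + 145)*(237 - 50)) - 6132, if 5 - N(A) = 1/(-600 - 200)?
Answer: -4901599/800 ≈ -6127.0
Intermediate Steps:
N(A) = 4001/800 (N(A) = 5 - 1/(-600 - 200) = 5 - 1/(-800) = 5 - 1*(-1/800) = 5 + 1/800 = 4001/800)
N((300 + 145)*(237 - 50)) - 6132 = 4001/800 - 6132 = -4901599/800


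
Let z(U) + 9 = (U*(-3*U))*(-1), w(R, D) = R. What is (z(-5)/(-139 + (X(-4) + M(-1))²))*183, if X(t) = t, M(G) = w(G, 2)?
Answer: -2013/19 ≈ -105.95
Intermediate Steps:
M(G) = G
z(U) = -9 + 3*U² (z(U) = -9 + (U*(-3*U))*(-1) = -9 - 3*U²*(-1) = -9 + 3*U²)
(z(-5)/(-139 + (X(-4) + M(-1))²))*183 = ((-9 + 3*(-5)²)/(-139 + (-4 - 1)²))*183 = ((-9 + 3*25)/(-139 + (-5)²))*183 = ((-9 + 75)/(-139 + 25))*183 = (66/(-114))*183 = (66*(-1/114))*183 = -11/19*183 = -2013/19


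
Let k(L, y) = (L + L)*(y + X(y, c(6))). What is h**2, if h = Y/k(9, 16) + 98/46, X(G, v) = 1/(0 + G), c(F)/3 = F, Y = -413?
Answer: 1394649025/2830133601 ≈ 0.49279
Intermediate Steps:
c(F) = 3*F
X(G, v) = 1/G
k(L, y) = 2*L*(y + 1/y) (k(L, y) = (L + L)*(y + 1/y) = (2*L)*(y + 1/y) = 2*L*(y + 1/y))
h = 37345/53199 (h = -413*8/(9*(1 + 16**2)) + 98/46 = -413*8/(9*(1 + 256)) + 98*(1/46) = -413/(2*9*(1/16)*257) + 49/23 = -413/2313/8 + 49/23 = -413*8/2313 + 49/23 = -3304/2313 + 49/23 = 37345/53199 ≈ 0.70199)
h**2 = (37345/53199)**2 = 1394649025/2830133601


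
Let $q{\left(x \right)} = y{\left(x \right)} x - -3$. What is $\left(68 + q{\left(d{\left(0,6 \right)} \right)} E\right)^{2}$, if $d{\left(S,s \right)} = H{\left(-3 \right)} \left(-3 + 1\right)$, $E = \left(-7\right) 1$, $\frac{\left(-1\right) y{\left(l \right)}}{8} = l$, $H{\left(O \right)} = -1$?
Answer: $73441$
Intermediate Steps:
$y{\left(l \right)} = - 8 l$
$E = -7$
$d{\left(S,s \right)} = 2$ ($d{\left(S,s \right)} = - (-3 + 1) = \left(-1\right) \left(-2\right) = 2$)
$q{\left(x \right)} = 3 - 8 x^{2}$ ($q{\left(x \right)} = - 8 x x - -3 = - 8 x^{2} + 3 = 3 - 8 x^{2}$)
$\left(68 + q{\left(d{\left(0,6 \right)} \right)} E\right)^{2} = \left(68 + \left(3 - 8 \cdot 2^{2}\right) \left(-7\right)\right)^{2} = \left(68 + \left(3 - 32\right) \left(-7\right)\right)^{2} = \left(68 - -203\right)^{2} = \left(68 + 203\right)^{2} = 271^{2} = 73441$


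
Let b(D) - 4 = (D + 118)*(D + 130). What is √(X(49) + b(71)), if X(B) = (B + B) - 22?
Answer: √38069 ≈ 195.11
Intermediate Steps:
b(D) = 4 + (118 + D)*(130 + D) (b(D) = 4 + (D + 118)*(D + 130) = 4 + (118 + D)*(130 + D))
X(B) = -22 + 2*B (X(B) = 2*B - 22 = -22 + 2*B)
√(X(49) + b(71)) = √((-22 + 2*49) + (15344 + 71² + 248*71)) = √((-22 + 98) + (15344 + 5041 + 17608)) = √(76 + 37993) = √38069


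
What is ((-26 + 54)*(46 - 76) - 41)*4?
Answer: -3524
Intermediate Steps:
((-26 + 54)*(46 - 76) - 41)*4 = (28*(-30) - 41)*4 = (-840 - 41)*4 = -881*4 = -3524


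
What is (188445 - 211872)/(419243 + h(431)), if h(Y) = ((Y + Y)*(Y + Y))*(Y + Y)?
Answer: -7809/213641057 ≈ -3.6552e-5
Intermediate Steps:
h(Y) = 8*Y³ (h(Y) = ((2*Y)*(2*Y))*(2*Y) = (4*Y²)*(2*Y) = 8*Y³)
(188445 - 211872)/(419243 + h(431)) = (188445 - 211872)/(419243 + 8*431³) = -23427/(419243 + 8*80062991) = -23427/(419243 + 640503928) = -23427/640923171 = -23427*1/640923171 = -7809/213641057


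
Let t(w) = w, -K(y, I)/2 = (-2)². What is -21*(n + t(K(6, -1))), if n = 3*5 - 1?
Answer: -126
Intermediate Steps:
K(y, I) = -8 (K(y, I) = -2*(-2)² = -2*4 = -8)
n = 14 (n = 15 - 1 = 14)
-21*(n + t(K(6, -1))) = -21*(14 - 8) = -21*6 = -126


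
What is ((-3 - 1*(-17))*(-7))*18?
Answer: -1764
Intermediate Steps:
((-3 - 1*(-17))*(-7))*18 = ((-3 + 17)*(-7))*18 = (14*(-7))*18 = -98*18 = -1764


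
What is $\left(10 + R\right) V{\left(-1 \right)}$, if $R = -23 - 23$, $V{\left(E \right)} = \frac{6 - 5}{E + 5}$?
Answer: $-9$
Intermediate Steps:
$V{\left(E \right)} = \frac{1}{5 + E}$ ($V{\left(E \right)} = 1 \frac{1}{5 + E} = \frac{1}{5 + E}$)
$R = -46$
$\left(10 + R\right) V{\left(-1 \right)} = \frac{10 - 46}{5 - 1} = - \frac{36}{4} = \left(-36\right) \frac{1}{4} = -9$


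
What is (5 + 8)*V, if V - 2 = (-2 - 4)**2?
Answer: 494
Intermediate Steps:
V = 38 (V = 2 + (-2 - 4)**2 = 2 + (-6)**2 = 2 + 36 = 38)
(5 + 8)*V = (5 + 8)*38 = 13*38 = 494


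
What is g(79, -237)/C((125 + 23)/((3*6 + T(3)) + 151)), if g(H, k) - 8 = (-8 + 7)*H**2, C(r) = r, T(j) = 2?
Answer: -1065843/148 ≈ -7201.6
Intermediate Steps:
g(H, k) = 8 - H**2 (g(H, k) = 8 + (-8 + 7)*H**2 = 8 - H**2)
g(79, -237)/C((125 + 23)/((3*6 + T(3)) + 151)) = (8 - 1*79**2)/(((125 + 23)/((3*6 + 2) + 151))) = (8 - 1*6241)/((148/((18 + 2) + 151))) = (8 - 6241)/((148/(20 + 151))) = -6233/(148/171) = -6233/(148*(1/171)) = -6233/148/171 = -6233*171/148 = -1065843/148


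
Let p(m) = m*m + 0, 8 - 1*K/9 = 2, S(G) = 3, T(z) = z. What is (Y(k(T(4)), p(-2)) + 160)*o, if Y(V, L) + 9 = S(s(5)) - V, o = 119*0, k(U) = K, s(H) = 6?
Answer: 0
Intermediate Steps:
K = 54 (K = 72 - 9*2 = 72 - 18 = 54)
k(U) = 54
p(m) = m**2 (p(m) = m**2 + 0 = m**2)
o = 0
Y(V, L) = -6 - V (Y(V, L) = -9 + (3 - V) = -6 - V)
(Y(k(T(4)), p(-2)) + 160)*o = ((-6 - 1*54) + 160)*0 = ((-6 - 54) + 160)*0 = (-60 + 160)*0 = 100*0 = 0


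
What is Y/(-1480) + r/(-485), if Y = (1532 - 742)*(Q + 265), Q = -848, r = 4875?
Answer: 4323229/14356 ≈ 301.14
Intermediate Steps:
Y = -460570 (Y = (1532 - 742)*(-848 + 265) = 790*(-583) = -460570)
Y/(-1480) + r/(-485) = -460570/(-1480) + 4875/(-485) = -460570*(-1/1480) + 4875*(-1/485) = 46057/148 - 975/97 = 4323229/14356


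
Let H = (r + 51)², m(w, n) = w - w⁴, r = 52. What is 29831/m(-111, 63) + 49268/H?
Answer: 7478918287657/1610522075568 ≈ 4.6438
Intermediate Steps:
H = 10609 (H = (52 + 51)² = 103² = 10609)
29831/m(-111, 63) + 49268/H = 29831/(-111 - 1*(-111)⁴) + 49268/10609 = 29831/(-111 - 1*151807041) + 49268*(1/10609) = 29831/(-111 - 151807041) + 49268/10609 = 29831/(-151807152) + 49268/10609 = 29831*(-1/151807152) + 49268/10609 = -29831/151807152 + 49268/10609 = 7478918287657/1610522075568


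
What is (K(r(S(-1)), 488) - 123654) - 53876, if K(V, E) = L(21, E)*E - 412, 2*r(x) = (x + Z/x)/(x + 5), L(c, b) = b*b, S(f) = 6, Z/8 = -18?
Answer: 116036330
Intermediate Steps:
Z = -144 (Z = 8*(-18) = -144)
L(c, b) = b²
r(x) = (x - 144/x)/(2*(5 + x)) (r(x) = ((x - 144/x)/(x + 5))/2 = ((x - 144/x)/(5 + x))/2 = (x - 144/x)/(2*(5 + x)))
K(V, E) = -412 + E³ (K(V, E) = E²*E - 412 = E³ - 412 = -412 + E³)
(K(r(S(-1)), 488) - 123654) - 53876 = ((-412 + 488³) - 123654) - 53876 = ((-412 + 116214272) - 123654) - 53876 = (116213860 - 123654) - 53876 = 116090206 - 53876 = 116036330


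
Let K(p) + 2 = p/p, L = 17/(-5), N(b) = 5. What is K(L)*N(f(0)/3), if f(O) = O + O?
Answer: -5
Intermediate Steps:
f(O) = 2*O
L = -17/5 (L = 17*(-⅕) = -17/5 ≈ -3.4000)
K(p) = -1 (K(p) = -2 + p/p = -2 + 1 = -1)
K(L)*N(f(0)/3) = -1*5 = -5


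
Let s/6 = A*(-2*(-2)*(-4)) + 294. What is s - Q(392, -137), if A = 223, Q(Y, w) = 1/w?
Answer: -2691227/137 ≈ -19644.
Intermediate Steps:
s = -19644 (s = 6*(223*(-2*(-2)*(-4)) + 294) = 6*(223*(4*(-4)) + 294) = 6*(223*(-16) + 294) = 6*(-3568 + 294) = 6*(-3274) = -19644)
s - Q(392, -137) = -19644 - 1/(-137) = -19644 - 1*(-1/137) = -19644 + 1/137 = -2691227/137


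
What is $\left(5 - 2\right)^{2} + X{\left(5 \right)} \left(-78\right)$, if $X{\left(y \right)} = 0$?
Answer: $9$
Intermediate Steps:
$\left(5 - 2\right)^{2} + X{\left(5 \right)} \left(-78\right) = \left(5 - 2\right)^{2} + 0 \left(-78\right) = 3^{2} + 0 = 9 + 0 = 9$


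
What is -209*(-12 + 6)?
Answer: 1254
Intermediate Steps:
-209*(-12 + 6) = -209*(-6) = 1254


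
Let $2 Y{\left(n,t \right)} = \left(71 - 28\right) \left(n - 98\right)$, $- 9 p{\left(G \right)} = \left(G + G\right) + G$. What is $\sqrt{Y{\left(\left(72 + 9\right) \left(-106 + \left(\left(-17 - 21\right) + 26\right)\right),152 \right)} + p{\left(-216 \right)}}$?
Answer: $26 i \sqrt{307} \approx 455.56 i$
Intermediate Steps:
$p{\left(G \right)} = - \frac{G}{3}$ ($p{\left(G \right)} = - \frac{\left(G + G\right) + G}{9} = - \frac{2 G + G}{9} = - \frac{3 G}{9} = - \frac{G}{3}$)
$Y{\left(n,t \right)} = -2107 + \frac{43 n}{2}$ ($Y{\left(n,t \right)} = \frac{\left(71 - 28\right) \left(n - 98\right)}{2} = \frac{43 \left(-98 + n\right)}{2} = \frac{-4214 + 43 n}{2} = -2107 + \frac{43 n}{2}$)
$\sqrt{Y{\left(\left(72 + 9\right) \left(-106 + \left(\left(-17 - 21\right) + 26\right)\right),152 \right)} + p{\left(-216 \right)}} = \sqrt{\left(-2107 + \frac{43 \left(72 + 9\right) \left(-106 + \left(\left(-17 - 21\right) + 26\right)\right)}{2}\right) - -72} = \sqrt{\left(-2107 + \frac{43 \cdot 81 \left(-106 + \left(-38 + 26\right)\right)}{2}\right) + 72} = \sqrt{\left(-2107 + \frac{43 \cdot 81 \left(-106 - 12\right)}{2}\right) + 72} = \sqrt{\left(-2107 + \frac{43 \cdot 81 \left(-118\right)}{2}\right) + 72} = \sqrt{\left(-2107 + \frac{43}{2} \left(-9558\right)\right) + 72} = \sqrt{\left(-2107 - 205497\right) + 72} = \sqrt{-207604 + 72} = \sqrt{-207532} = 26 i \sqrt{307}$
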